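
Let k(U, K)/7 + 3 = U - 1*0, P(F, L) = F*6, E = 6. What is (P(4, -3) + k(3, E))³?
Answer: 13824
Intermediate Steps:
P(F, L) = 6*F
k(U, K) = -21 + 7*U (k(U, K) = -21 + 7*(U - 1*0) = -21 + 7*(U + 0) = -21 + 7*U)
(P(4, -3) + k(3, E))³ = (6*4 + (-21 + 7*3))³ = (24 + (-21 + 21))³ = (24 + 0)³ = 24³ = 13824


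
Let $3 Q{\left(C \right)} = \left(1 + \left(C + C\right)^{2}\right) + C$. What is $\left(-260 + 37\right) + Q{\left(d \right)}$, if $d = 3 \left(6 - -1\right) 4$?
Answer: $\frac{27640}{3} \approx 9213.3$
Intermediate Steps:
$d = 84$ ($d = 3 \left(6 + 1\right) 4 = 3 \cdot 7 \cdot 4 = 21 \cdot 4 = 84$)
$Q{\left(C \right)} = \frac{1}{3} + \frac{C}{3} + \frac{4 C^{2}}{3}$ ($Q{\left(C \right)} = \frac{\left(1 + \left(C + C\right)^{2}\right) + C}{3} = \frac{\left(1 + \left(2 C\right)^{2}\right) + C}{3} = \frac{\left(1 + 4 C^{2}\right) + C}{3} = \frac{1 + C + 4 C^{2}}{3} = \frac{1}{3} + \frac{C}{3} + \frac{4 C^{2}}{3}$)
$\left(-260 + 37\right) + Q{\left(d \right)} = \left(-260 + 37\right) + \left(\frac{1}{3} + \frac{1}{3} \cdot 84 + \frac{4 \cdot 84^{2}}{3}\right) = -223 + \left(\frac{1}{3} + 28 + \frac{4}{3} \cdot 7056\right) = -223 + \left(\frac{1}{3} + 28 + 9408\right) = -223 + \frac{28309}{3} = \frac{27640}{3}$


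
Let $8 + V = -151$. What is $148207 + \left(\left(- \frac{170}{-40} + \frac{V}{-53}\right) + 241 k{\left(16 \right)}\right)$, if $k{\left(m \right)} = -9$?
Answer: $\frac{584181}{4} \approx 1.4605 \cdot 10^{5}$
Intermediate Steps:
$V = -159$ ($V = -8 - 151 = -159$)
$148207 + \left(\left(- \frac{170}{-40} + \frac{V}{-53}\right) + 241 k{\left(16 \right)}\right) = 148207 + \left(\left(- \frac{170}{-40} - \frac{159}{-53}\right) + 241 \left(-9\right)\right) = 148207 - \frac{8647}{4} = \frac{584181}{4}$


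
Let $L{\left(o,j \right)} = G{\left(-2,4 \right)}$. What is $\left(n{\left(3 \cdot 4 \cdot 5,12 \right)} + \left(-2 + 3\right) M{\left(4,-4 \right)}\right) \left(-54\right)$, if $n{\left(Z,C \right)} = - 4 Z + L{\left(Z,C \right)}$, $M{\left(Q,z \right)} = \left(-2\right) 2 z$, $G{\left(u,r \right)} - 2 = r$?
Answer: $11772$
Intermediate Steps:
$G{\left(u,r \right)} = 2 + r$
$L{\left(o,j \right)} = 6$ ($L{\left(o,j \right)} = 2 + 4 = 6$)
$M{\left(Q,z \right)} = - 4 z$
$n{\left(Z,C \right)} = 6 - 4 Z$ ($n{\left(Z,C \right)} = - 4 Z + 6 = 6 - 4 Z$)
$\left(n{\left(3 \cdot 4 \cdot 5,12 \right)} + \left(-2 + 3\right) M{\left(4,-4 \right)}\right) \left(-54\right) = \left(\left(6 - 4 \cdot 3 \cdot 4 \cdot 5\right) + \left(-2 + 3\right) \left(\left(-4\right) \left(-4\right)\right)\right) \left(-54\right) = \left(\left(6 - 4 \cdot 12 \cdot 5\right) + 1 \cdot 16\right) \left(-54\right) = \left(\left(6 - 240\right) + 16\right) \left(-54\right) = \left(-234 + 16\right) \left(-54\right) = \left(-218\right) \left(-54\right) = 11772$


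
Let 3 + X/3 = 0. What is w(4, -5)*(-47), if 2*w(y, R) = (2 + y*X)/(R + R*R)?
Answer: 799/20 ≈ 39.950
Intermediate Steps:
X = -9 (X = -9 + 3*0 = -9 + 0 = -9)
w(y, R) = (2 - 9*y)/(2*(R + R**2)) (w(y, R) = ((2 + y*(-9))/(R + R*R))/2 = ((2 - 9*y)/(R + R**2))/2 = (2 - 9*y)/(2*(R + R**2)))
w(4, -5)*(-47) = ((1/2)*(2 - 9*4)/(-5*(1 - 5)))*(-47) = ((1/2)*(-1/5)*(2 - 36)/(-4))*(-47) = ((1/2)*(-1/5)*(-1/4)*(-34))*(-47) = -17/20*(-47) = 799/20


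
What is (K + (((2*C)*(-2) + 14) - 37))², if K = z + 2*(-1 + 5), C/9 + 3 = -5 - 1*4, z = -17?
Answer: 160000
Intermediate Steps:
C = -108 (C = -27 + 9*(-5 - 1*4) = -27 + 9*(-5 - 4) = -27 + 9*(-9) = -27 - 81 = -108)
K = -9 (K = -17 + 2*(-1 + 5) = -17 + 2*4 = -17 + 8 = -9)
(K + (((2*C)*(-2) + 14) - 37))² = (-9 + (((2*(-108))*(-2) + 14) - 37))² = (-9 + ((-216*(-2) + 14) - 37))² = (-9 + ((432 + 14) - 37))² = (-9 + (446 - 37))² = (-9 + 409)² = 400² = 160000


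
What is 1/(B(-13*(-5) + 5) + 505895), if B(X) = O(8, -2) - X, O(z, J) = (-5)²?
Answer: 1/505850 ≈ 1.9769e-6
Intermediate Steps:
O(z, J) = 25
B(X) = 25 - X
1/(B(-13*(-5) + 5) + 505895) = 1/((25 - (-13*(-5) + 5)) + 505895) = 1/((25 - (65 + 5)) + 505895) = 1/((25 - 1*70) + 505895) = 1/((25 - 70) + 505895) = 1/(-45 + 505895) = 1/505850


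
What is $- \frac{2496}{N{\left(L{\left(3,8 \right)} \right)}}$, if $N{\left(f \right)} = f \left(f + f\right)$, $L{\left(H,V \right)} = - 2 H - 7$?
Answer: $- \frac{96}{13} \approx -7.3846$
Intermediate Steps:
$L{\left(H,V \right)} = -7 - 2 H$
$N{\left(f \right)} = 2 f^{2}$ ($N{\left(f \right)} = f 2 f = 2 f^{2}$)
$- \frac{2496}{N{\left(L{\left(3,8 \right)} \right)}} = - \frac{2496}{2 \left(-7 - 6\right)^{2}} = - \frac{2496}{2 \left(-13\right)^{2}} = - \frac{2496}{2 \cdot 169} = - \frac{2496}{338} = \left(-2496\right) \frac{1}{338} = - \frac{96}{13}$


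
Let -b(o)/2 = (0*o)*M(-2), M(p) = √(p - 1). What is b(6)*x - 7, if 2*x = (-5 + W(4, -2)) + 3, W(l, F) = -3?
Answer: -7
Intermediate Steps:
M(p) = √(-1 + p)
b(o) = 0 (b(o) = -2*0*o*√(-1 - 2) = -0*√(-3) = -0*I*√3 = -2*0 = 0)
x = -5/2 (x = ((-5 - 3) + 3)/2 = (-8 + 3)/2 = (½)*(-5) = -5/2 ≈ -2.5000)
b(6)*x - 7 = 0*(-5/2) - 7 = 0 - 7 = -7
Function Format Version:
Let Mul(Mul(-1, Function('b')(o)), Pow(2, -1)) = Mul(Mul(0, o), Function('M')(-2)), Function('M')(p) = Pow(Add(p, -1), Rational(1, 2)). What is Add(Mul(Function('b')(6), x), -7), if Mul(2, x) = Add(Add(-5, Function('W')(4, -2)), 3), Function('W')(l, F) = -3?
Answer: -7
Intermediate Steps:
Function('M')(p) = Pow(Add(-1, p), Rational(1, 2))
Function('b')(o) = 0 (Function('b')(o) = Mul(-2, Mul(Mul(0, o), Pow(Add(-1, -2), Rational(1, 2)))) = Mul(-2, Mul(0, Pow(-3, Rational(1, 2)))) = Mul(-2, Mul(0, Mul(I, Pow(3, Rational(1, 2))))) = Mul(-2, 0) = 0)
x = Rational(-5, 2) (x = Mul(Rational(1, 2), Add(Add(-5, -3), 3)) = Mul(Rational(1, 2), Add(-8, 3)) = Mul(Rational(1, 2), -5) = Rational(-5, 2) ≈ -2.5000)
Add(Mul(Function('b')(6), x), -7) = Add(Mul(0, Rational(-5, 2)), -7) = Add(0, -7) = -7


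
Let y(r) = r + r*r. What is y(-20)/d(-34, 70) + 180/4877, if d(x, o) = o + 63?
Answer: 98800/34139 ≈ 2.8941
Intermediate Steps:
d(x, o) = 63 + o
y(r) = r + r²
y(-20)/d(-34, 70) + 180/4877 = (-20*(1 - 20))/(63 + 70) + 180/4877 = -20*(-19)/133 + 180*(1/4877) = 380*(1/133) + 180/4877 = 20/7 + 180/4877 = 98800/34139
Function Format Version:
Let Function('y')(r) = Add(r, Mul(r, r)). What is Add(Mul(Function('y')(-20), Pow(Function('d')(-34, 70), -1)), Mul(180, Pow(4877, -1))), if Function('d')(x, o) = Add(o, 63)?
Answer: Rational(98800, 34139) ≈ 2.8941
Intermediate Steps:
Function('d')(x, o) = Add(63, o)
Function('y')(r) = Add(r, Pow(r, 2))
Add(Mul(Function('y')(-20), Pow(Function('d')(-34, 70), -1)), Mul(180, Pow(4877, -1))) = Add(Mul(Mul(-20, Add(1, -20)), Pow(Add(63, 70), -1)), Mul(180, Pow(4877, -1))) = Add(Mul(Mul(-20, -19), Pow(133, -1)), Mul(180, Rational(1, 4877))) = Add(Mul(380, Rational(1, 133)), Rational(180, 4877)) = Add(Rational(20, 7), Rational(180, 4877)) = Rational(98800, 34139)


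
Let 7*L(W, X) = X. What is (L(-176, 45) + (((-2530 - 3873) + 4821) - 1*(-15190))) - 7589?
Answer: 42178/7 ≈ 6025.4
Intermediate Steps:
L(W, X) = X/7
(L(-176, 45) + (((-2530 - 3873) + 4821) - 1*(-15190))) - 7589 = ((⅐)*45 + (((-2530 - 3873) + 4821) - 1*(-15190))) - 7589 = (45/7 + ((-6403 + 4821) + 15190)) - 7589 = (45/7 + (-1582 + 15190)) - 7589 = (45/7 + 13608) - 7589 = 95301/7 - 7589 = 42178/7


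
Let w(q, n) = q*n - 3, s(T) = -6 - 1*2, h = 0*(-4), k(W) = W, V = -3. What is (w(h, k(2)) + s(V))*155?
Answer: -1705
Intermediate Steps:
h = 0
s(T) = -8 (s(T) = -6 - 2 = -8)
w(q, n) = -3 + n*q (w(q, n) = n*q - 3 = -3 + n*q)
(w(h, k(2)) + s(V))*155 = ((-3 + 2*0) - 8)*155 = ((-3 + 0) - 8)*155 = (-3 - 8)*155 = -11*155 = -1705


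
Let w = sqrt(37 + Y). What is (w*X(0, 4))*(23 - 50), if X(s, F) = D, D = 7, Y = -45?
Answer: -378*I*sqrt(2) ≈ -534.57*I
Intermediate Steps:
w = 2*I*sqrt(2) (w = sqrt(37 - 45) = sqrt(-8) = 2*I*sqrt(2) ≈ 2.8284*I)
X(s, F) = 7
(w*X(0, 4))*(23 - 50) = ((2*I*sqrt(2))*7)*(23 - 50) = (14*I*sqrt(2))*(-27) = -378*I*sqrt(2)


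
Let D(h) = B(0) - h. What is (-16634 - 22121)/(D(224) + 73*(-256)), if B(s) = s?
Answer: 38755/18912 ≈ 2.0492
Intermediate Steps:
D(h) = -h (D(h) = 0 - h = -h)
(-16634 - 22121)/(D(224) + 73*(-256)) = (-16634 - 22121)/(-1*224 + 73*(-256)) = -38755/(-224 - 18688) = -38755/(-18912) = -38755*(-1/18912) = 38755/18912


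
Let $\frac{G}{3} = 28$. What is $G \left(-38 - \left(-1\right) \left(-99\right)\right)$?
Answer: $-11508$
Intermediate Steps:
$G = 84$ ($G = 3 \cdot 28 = 84$)
$G \left(-38 - \left(-1\right) \left(-99\right)\right) = 84 \left(-38 - \left(-1\right) \left(-99\right)\right) = 84 \left(-38 - 99\right) = 84 \left(-137\right) = -11508$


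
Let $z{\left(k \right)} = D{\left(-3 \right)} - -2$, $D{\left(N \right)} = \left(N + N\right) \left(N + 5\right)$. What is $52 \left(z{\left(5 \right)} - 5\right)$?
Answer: $-780$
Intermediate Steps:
$D{\left(N \right)} = 2 N \left(5 + N\right)$
$z{\left(k \right)} = -10$ ($z{\left(k \right)} = 2 \left(-3\right) \left(5 - 3\right) - -2 = 2 \left(-3\right) 2 + 2 = -12 + 2 = -10$)
$52 \left(z{\left(5 \right)} - 5\right) = 52 \left(-10 - 5\right) = 52 \left(-15\right) = -780$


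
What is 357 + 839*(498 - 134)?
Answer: 305753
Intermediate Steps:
357 + 839*(498 - 134) = 357 + 839*364 = 357 + 305396 = 305753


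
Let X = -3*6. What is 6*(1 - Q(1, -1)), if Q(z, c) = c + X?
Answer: 120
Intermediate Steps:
X = -18
Q(z, c) = -18 + c (Q(z, c) = c - 18 = -18 + c)
6*(1 - Q(1, -1)) = 6*(1 - (-18 - 1)) = 6*(1 - 1*(-19)) = 6*(1 + 19) = 6*20 = 120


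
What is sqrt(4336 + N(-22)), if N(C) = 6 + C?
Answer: 12*sqrt(30) ≈ 65.727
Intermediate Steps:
sqrt(4336 + N(-22)) = sqrt(4336 + (6 - 22)) = sqrt(4336 - 16) = sqrt(4320) = 12*sqrt(30)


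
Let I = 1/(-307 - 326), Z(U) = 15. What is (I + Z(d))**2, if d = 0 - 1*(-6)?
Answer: 90136036/400689 ≈ 224.95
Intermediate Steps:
d = 6 (d = 0 + 6 = 6)
I = -1/633 (I = 1/(-633) = -1/633 ≈ -0.0015798)
(I + Z(d))**2 = (-1/633 + 15)**2 = (9494/633)**2 = 90136036/400689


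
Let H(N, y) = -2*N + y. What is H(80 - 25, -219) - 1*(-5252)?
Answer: 4923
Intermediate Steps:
H(N, y) = y - 2*N
H(80 - 25, -219) - 1*(-5252) = (-219 - 2*(80 - 25)) - 1*(-5252) = (-219 - 2*55) + 5252 = (-219 - 110) + 5252 = -329 + 5252 = 4923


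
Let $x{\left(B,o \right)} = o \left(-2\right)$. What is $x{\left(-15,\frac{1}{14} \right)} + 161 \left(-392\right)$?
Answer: $- \frac{441785}{7} \approx -63112.0$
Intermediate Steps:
$x{\left(B,o \right)} = - 2 o$
$x{\left(-15,\frac{1}{14} \right)} + 161 \left(-392\right) = - \frac{2}{14} + 161 \left(-392\right) = \left(-2\right) \frac{1}{14} - 63112 = - \frac{1}{7} - 63112 = - \frac{441785}{7}$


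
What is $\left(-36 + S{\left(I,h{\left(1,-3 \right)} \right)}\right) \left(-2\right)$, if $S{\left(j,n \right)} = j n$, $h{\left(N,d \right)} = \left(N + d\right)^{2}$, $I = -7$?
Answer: $128$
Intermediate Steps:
$\left(-36 + S{\left(I,h{\left(1,-3 \right)} \right)}\right) \left(-2\right) = \left(-36 - 7 \left(1 - 3\right)^{2}\right) \left(-2\right) = \left(-36 - 7 \left(-2\right)^{2}\right) \left(-2\right) = \left(-36 - 28\right) \left(-2\right) = \left(-64\right) \left(-2\right) = 128$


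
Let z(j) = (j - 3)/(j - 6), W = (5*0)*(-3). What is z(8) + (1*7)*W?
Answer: 5/2 ≈ 2.5000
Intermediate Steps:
W = 0 (W = 0*(-3) = 0)
z(j) = (-3 + j)/(-6 + j)
z(8) + (1*7)*W = (-3 + 8)/(-6 + 8) + (1*7)*0 = 5/2 + 7*0 = (½)*5 + 0 = 5/2 + 0 = 5/2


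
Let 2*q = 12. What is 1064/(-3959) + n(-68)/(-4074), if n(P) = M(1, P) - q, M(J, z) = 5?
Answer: -4330777/16128966 ≈ -0.26851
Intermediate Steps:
q = 6 (q = (½)*12 = 6)
n(P) = -1 (n(P) = 5 - 1*6 = 5 - 6 = -1)
1064/(-3959) + n(-68)/(-4074) = 1064/(-3959) - 1/(-4074) = 1064*(-1/3959) - 1*(-1/4074) = -1064/3959 + 1/4074 = -4330777/16128966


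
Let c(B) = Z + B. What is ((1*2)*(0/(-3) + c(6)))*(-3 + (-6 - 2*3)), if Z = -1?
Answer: -150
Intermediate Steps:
c(B) = -1 + B
((1*2)*(0/(-3) + c(6)))*(-3 + (-6 - 2*3)) = ((1*2)*(0/(-3) + (-1 + 6)))*(-3 + (-6 - 2*3)) = (2*(0*(-1/3) + 5))*(-3 + (-6 - 6)) = (2*(0 + 5))*(-3 - 12) = (2*5)*(-15) = 10*(-15) = -150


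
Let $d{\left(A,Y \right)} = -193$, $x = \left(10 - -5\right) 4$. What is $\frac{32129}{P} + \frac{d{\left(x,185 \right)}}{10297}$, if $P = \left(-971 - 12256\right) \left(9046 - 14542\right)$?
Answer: $- \frac{13699416943}{748546510824} \approx -0.018301$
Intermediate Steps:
$x = 60$ ($x = \left(10 + 5\right) 4 = 15 \cdot 4 = 60$)
$P = 72695592$ ($P = \left(-971 - 12256\right) \left(-5496\right) = \left(-13227\right) \left(-5496\right) = 72695592$)
$\frac{32129}{P} + \frac{d{\left(x,185 \right)}}{10297} = \frac{32129}{72695592} - \frac{193}{10297} = - \frac{13699416943}{748546510824}$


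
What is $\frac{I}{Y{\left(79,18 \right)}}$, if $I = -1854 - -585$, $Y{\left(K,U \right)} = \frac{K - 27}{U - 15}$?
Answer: $- \frac{3807}{52} \approx -73.212$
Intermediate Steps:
$Y{\left(K,U \right)} = \frac{-27 + K}{-15 + U}$
$I = -1269$ ($I = -1854 + 585 = -1269$)
$\frac{I}{Y{\left(79,18 \right)}} = - \frac{1269}{\frac{1}{-15 + 18} \left(-27 + 79\right)} = - \frac{1269}{\frac{1}{3} \cdot 52} = - \frac{1269}{\frac{52}{3}} = \left(-1269\right) \frac{3}{52} = - \frac{3807}{52}$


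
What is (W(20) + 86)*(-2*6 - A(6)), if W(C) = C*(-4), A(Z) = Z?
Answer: -108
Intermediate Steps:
W(C) = -4*C
(W(20) + 86)*(-2*6 - A(6)) = (-4*20 + 86)*(-2*6 - 1*6) = (-80 + 86)*(-12 - 6) = 6*(-18) = -108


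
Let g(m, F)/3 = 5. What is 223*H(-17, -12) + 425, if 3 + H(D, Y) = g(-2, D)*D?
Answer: -57109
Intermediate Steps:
g(m, F) = 15 (g(m, F) = 3*5 = 15)
H(D, Y) = -3 + 15*D
223*H(-17, -12) + 425 = 223*(-3 + 15*(-17)) + 425 = 223*(-3 - 255) + 425 = 223*(-258) + 425 = -57534 + 425 = -57109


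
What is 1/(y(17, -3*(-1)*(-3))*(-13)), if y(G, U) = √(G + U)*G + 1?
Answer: 1/30043 - 34*√2/30043 ≈ -0.0015672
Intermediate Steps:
y(G, U) = 1 + G*√(G + U) (y(G, U) = G*√(G + U) + 1 = 1 + G*√(G + U))
1/(y(17, -3*(-1)*(-3))*(-13)) = 1/((1 + 17*√(17 - 3*(-1)*(-3)))*(-13)) = 1/((1 + 17*√(17 + 3*(-3)))*(-13)) = 1/((1 + 17*√(17 - 9))*(-13)) = 1/((1 + 17*√8)*(-13)) = 1/((1 + 17*(2*√2))*(-13)) = 1/((1 + 34*√2)*(-13)) = 1/(-13 - 442*√2)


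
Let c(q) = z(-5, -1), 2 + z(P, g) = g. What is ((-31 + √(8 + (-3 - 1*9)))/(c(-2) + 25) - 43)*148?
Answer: -72298/11 + 148*I/11 ≈ -6572.5 + 13.455*I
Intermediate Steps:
z(P, g) = -2 + g
c(q) = -3 (c(q) = -2 - 1 = -3)
((-31 + √(8 + (-3 - 1*9)))/(c(-2) + 25) - 43)*148 = ((-31 + √(8 + (-3 - 1*9)))/(-3 + 25) - 43)*148 = ((-31 + √(8 + (-3 - 9)))/22 - 43)*148 = ((-31 + √(8 - 12))*(1/22) - 43)*148 = ((-31 + √(-4))*(1/22) - 43)*148 = ((-31 + 2*I)*(1/22) - 43)*148 = ((-31/22 + I/11) - 43)*148 = (-977/22 + I/11)*148 = -72298/11 + 148*I/11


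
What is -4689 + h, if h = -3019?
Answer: -7708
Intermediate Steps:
-4689 + h = -4689 - 3019 = -7708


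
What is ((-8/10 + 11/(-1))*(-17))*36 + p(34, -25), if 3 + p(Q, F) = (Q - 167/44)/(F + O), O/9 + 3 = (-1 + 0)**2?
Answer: 68281311/9460 ≈ 7217.9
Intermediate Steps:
O = -18 (O = -27 + 9*(-1 + 0)**2 = -27 + 9*(-1)**2 = -27 + 9*1 = -27 + 9 = -18)
p(Q, F) = -3 + (-167/44 + Q)/(-18 + F) (p(Q, F) = -3 + (Q - 167/44)/(F - 18) = -3 + (Q - 167*1/44)/(-18 + F) = -3 + (Q - 167/44)/(-18 + F) = -3 + (-167/44 + Q)/(-18 + F))
((-8/10 + 11/(-1))*(-17))*36 + p(34, -25) = ((-8/10 + 11/(-1))*(-17))*36 + (2209/44 + 34 - 3*(-25))/(-18 - 25) = ((-8*1/10 + 11*(-1))*(-17))*36 + (2209/44 + 34 + 75)/(-43) = ((-4/5 - 11)*(-17))*36 - 1/43*7005/44 = -59/5*(-17)*36 - 7005/1892 = (1003/5)*36 - 7005/1892 = 36108/5 - 7005/1892 = 68281311/9460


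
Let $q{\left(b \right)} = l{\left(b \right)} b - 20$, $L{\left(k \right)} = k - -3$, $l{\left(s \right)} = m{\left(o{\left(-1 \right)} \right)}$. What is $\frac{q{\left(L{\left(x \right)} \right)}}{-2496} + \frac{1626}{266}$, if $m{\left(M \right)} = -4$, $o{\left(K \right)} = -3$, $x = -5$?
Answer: $\frac{169237}{27664} \approx 6.1176$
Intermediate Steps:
$l{\left(s \right)} = -4$
$L{\left(k \right)} = 3 + k$ ($L{\left(k \right)} = k + 3 = 3 + k$)
$q{\left(b \right)} = -20 - 4 b$ ($q{\left(b \right)} = - 4 b - 20 = -20 - 4 b$)
$\frac{q{\left(L{\left(x \right)} \right)}}{-2496} + \frac{1626}{266} = \frac{-20 - 4 \left(3 - 5\right)}{-2496} + \frac{1626}{266} = \left(-20 - -8\right) \left(- \frac{1}{2496}\right) + 1626 \cdot \frac{1}{266} = \left(-20 + 8\right) \left(- \frac{1}{2496}\right) + \frac{813}{133} = \left(-12\right) \left(- \frac{1}{2496}\right) + \frac{813}{133} = \frac{1}{208} + \frac{813}{133} = \frac{169237}{27664}$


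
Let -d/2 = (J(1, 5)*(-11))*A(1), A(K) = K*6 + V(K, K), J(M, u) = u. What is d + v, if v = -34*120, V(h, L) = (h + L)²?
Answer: -2980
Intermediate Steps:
V(h, L) = (L + h)²
v = -4080
A(K) = 4*K² + 6*K (A(K) = K*6 + (K + K)² = 6*K + (2*K)² = 6*K + 4*K² = 4*K² + 6*K)
d = 1100 (d = -2*5*(-11)*2*1*(3 + 2*1) = -(-110)*2*1*(3 + 2) = -(-110)*2*1*5 = -(-110)*10 = -2*(-550) = 1100)
d + v = 1100 - 4080 = -2980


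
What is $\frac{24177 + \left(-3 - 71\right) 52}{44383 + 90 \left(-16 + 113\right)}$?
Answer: $\frac{20329}{53113} \approx 0.38275$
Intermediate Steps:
$\frac{24177 + \left(-3 - 71\right) 52}{44383 + 90 \left(-16 + 113\right)} = \frac{24177 - 3848}{44383 + 90 \cdot 97} = \frac{24177 - 3848}{44383 + 8730} = \frac{20329}{53113}$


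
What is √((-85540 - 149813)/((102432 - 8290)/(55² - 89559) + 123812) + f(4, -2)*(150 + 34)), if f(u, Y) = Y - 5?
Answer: I*√37015852943967717440215/5356926733 ≈ 35.915*I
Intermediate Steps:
f(u, Y) = -5 + Y
√((-85540 - 149813)/((102432 - 8290)/(55² - 89559) + 123812) + f(4, -2)*(150 + 34)) = √((-85540 - 149813)/((102432 - 8290)/(55² - 89559) + 123812) + (-5 - 2)*(150 + 34)) = √(-235353/(94142/(3025 - 89559) + 123812) - 7*184) = √(-235353/(94142/(-86534) + 123812) - 1288) = √(-235353/(94142*(-1/86534) + 123812) - 1288) = √(-235353/(-47071/43267 + 123812) - 1288) = √(-235353/5356926733/43267 - 1288) = √(-235353*43267/5356926733 - 1288) = √(-10183018251/5356926733 - 1288) = √(-6909904650355/5356926733) = I*√37015852943967717440215/5356926733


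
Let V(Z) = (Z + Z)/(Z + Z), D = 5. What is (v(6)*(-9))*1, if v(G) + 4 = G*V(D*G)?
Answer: -18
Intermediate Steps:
V(Z) = 1 (V(Z) = (2*Z)/((2*Z)) = (2*Z)*(1/(2*Z)) = 1)
v(G) = -4 + G (v(G) = -4 + G*1 = -4 + G)
(v(6)*(-9))*1 = ((-4 + 6)*(-9))*1 = (2*(-9))*1 = -18*1 = -18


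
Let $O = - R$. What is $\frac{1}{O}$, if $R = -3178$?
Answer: $\frac{1}{3178} \approx 0.00031466$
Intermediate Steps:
$O = 3178$ ($O = \left(-1\right) \left(-3178\right) = 3178$)
$\frac{1}{O} = \frac{1}{3178}$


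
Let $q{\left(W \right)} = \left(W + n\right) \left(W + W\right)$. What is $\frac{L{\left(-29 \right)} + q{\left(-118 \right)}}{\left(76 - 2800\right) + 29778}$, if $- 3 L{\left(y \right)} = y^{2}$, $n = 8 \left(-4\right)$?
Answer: $\frac{105359}{81162} \approx 1.2981$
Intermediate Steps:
$n = -32$
$L{\left(y \right)} = - \frac{y^{2}}{3}$
$q{\left(W \right)} = 2 W \left(-32 + W\right)$ ($q{\left(W \right)} = \left(W - 32\right) \left(W + W\right) = \left(-32 + W\right) 2 W = 2 W \left(-32 + W\right)$)
$\frac{L{\left(-29 \right)} + q{\left(-118 \right)}}{\left(76 - 2800\right) + 29778} = \frac{- \frac{\left(-29\right)^{2}}{3} + 2 \left(-118\right) \left(-32 - 118\right)}{\left(76 - 2800\right) + 29778} = \frac{\left(- \frac{1}{3}\right) 841 + 2 \left(-118\right) \left(-150\right)}{\left(76 - 2800\right) + 29778} = \frac{- \frac{841}{3} + 35400}{-2724 + 29778} = \frac{105359}{3 \cdot 27054} = \frac{105359}{3} \cdot \frac{1}{27054} = \frac{105359}{81162}$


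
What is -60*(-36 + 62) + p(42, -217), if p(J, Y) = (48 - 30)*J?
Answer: -804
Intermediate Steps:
p(J, Y) = 18*J
-60*(-36 + 62) + p(42, -217) = -60*(-36 + 62) + 18*42 = -60*26 + 756 = -1560 + 756 = -804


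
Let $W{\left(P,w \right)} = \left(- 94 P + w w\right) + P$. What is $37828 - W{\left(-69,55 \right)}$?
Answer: $28386$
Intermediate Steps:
$W{\left(P,w \right)} = w^{2} - 93 P$ ($W{\left(P,w \right)} = \left(- 94 P + w^{2}\right) + P = \left(w^{2} - 94 P\right) + P = w^{2} - 93 P$)
$37828 - W{\left(-69,55 \right)} = 37828 - \left(55^{2} - -6417\right) = 37828 - \left(3025 + 6417\right) = 37828 - 9442 = 28386$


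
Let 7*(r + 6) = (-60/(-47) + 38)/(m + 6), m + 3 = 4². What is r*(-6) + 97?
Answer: 820307/6251 ≈ 131.23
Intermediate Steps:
m = 13 (m = -3 + 4² = -3 + 16 = 13)
r = -35660/6251 (r = -6 + ((-60/(-47) + 38)/(13 + 6))/7 = -6 + ((-60*(-1/47) + 38)/19)/7 = -6 + ((60/47 + 38)*(1/19))/7 = -6 + ((1846/47)*(1/19))/7 = -6 + (⅐)*(1846/893) = -6 + 1846/6251 = -35660/6251 ≈ -5.7047)
r*(-6) + 97 = -35660/6251*(-6) + 97 = 213960/6251 + 97 = 820307/6251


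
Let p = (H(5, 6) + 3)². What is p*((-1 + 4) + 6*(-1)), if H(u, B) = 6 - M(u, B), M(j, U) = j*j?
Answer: -768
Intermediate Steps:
M(j, U) = j²
H(u, B) = 6 - u²
p = 256 (p = ((6 - 1*5²) + 3)² = ((6 - 1*25) + 3)² = ((6 - 25) + 3)² = (-19 + 3)² = (-16)² = 256)
p*((-1 + 4) + 6*(-1)) = 256*((-1 + 4) + 6*(-1)) = 256*(3 - 6) = 256*(-3) = -768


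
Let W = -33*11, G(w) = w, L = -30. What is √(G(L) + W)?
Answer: I*√393 ≈ 19.824*I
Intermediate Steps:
W = -363
√(G(L) + W) = √(-30 - 363) = √(-393) = I*√393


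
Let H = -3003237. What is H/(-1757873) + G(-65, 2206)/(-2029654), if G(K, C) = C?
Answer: 3045827061080/1783936982971 ≈ 1.7074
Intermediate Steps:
H/(-1757873) + G(-65, 2206)/(-2029654) = -3003237/(-1757873) + 2206/(-2029654) = -3003237*(-1/1757873) + 2206*(-1/2029654) = 3003237/1757873 - 1103/1014827 = 3045827061080/1783936982971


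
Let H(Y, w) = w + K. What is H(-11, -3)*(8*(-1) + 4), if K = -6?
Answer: 36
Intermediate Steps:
H(Y, w) = -6 + w (H(Y, w) = w - 6 = -6 + w)
H(-11, -3)*(8*(-1) + 4) = (-6 - 3)*(8*(-1) + 4) = -9*(-8 + 4) = -9*(-4) = 36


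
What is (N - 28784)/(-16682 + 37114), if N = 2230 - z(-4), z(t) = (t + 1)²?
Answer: -26563/20432 ≈ -1.3001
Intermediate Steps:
z(t) = (1 + t)²
N = 2221 (N = 2230 - (1 - 4)² = 2230 - 1*(-3)² = 2230 - 1*9 = 2230 - 9 = 2221)
(N - 28784)/(-16682 + 37114) = (2221 - 28784)/(-16682 + 37114) = -26563/20432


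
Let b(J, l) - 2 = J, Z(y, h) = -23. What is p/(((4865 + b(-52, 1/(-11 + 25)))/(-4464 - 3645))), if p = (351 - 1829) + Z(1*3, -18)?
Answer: 1352401/535 ≈ 2527.9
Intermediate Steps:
b(J, l) = 2 + J
p = -1501 (p = (351 - 1829) - 23 = -1478 - 23 = -1501)
p/(((4865 + b(-52, 1/(-11 + 25)))/(-4464 - 3645))) = -1501*(-4464 - 3645)/(4865 + (2 - 52)) = -1501*(-8109/(4865 - 50)) = -1501/(4815*(-1/8109)) = -1501/(-535/901) = -1501*(-901/535) = 1352401/535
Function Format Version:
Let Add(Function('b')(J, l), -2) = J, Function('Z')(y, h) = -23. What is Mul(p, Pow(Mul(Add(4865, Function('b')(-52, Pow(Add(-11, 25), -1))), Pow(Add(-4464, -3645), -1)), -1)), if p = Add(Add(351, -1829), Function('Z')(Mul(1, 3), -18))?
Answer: Rational(1352401, 535) ≈ 2527.9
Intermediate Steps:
Function('b')(J, l) = Add(2, J)
p = -1501 (p = Add(Add(351, -1829), -23) = Add(-1478, -23) = -1501)
Mul(p, Pow(Mul(Add(4865, Function('b')(-52, Pow(Add(-11, 25), -1))), Pow(Add(-4464, -3645), -1)), -1)) = Mul(-1501, Pow(Mul(Add(4865, Add(2, -52)), Pow(Add(-4464, -3645), -1)), -1)) = Mul(-1501, Pow(Mul(Add(4865, -50), Pow(-8109, -1)), -1)) = Mul(-1501, Pow(Mul(4815, Rational(-1, 8109)), -1)) = Mul(-1501, Pow(Rational(-535, 901), -1)) = Mul(-1501, Rational(-901, 535)) = Rational(1352401, 535)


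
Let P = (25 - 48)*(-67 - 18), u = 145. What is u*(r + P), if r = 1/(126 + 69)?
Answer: 11055554/39 ≈ 2.8348e+5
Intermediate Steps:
r = 1/195 ≈ 0.0051282
P = 1955 (P = -23*(-85) = 1955)
u*(r + P) = 145*(1/195 + 1955) = 145*(381226/195) = 11055554/39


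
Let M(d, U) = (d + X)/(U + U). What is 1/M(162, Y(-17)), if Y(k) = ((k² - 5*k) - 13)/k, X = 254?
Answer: -361/3536 ≈ -0.10209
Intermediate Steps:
Y(k) = (-13 + k² - 5*k)/k
M(d, U) = (254 + d)/(2*U) (M(d, U) = (d + 254)/(U + U) = (254 + d)/((2*U)) = (254 + d)*(1/(2*U)) = (254 + d)/(2*U))
1/M(162, Y(-17)) = 1/((254 + 162)/(2*(-5 - 17 - 13/(-17)))) = 1/((½)*416/(-5 - 17 - 13*(-1/17))) = 1/((½)*416/(-5 - 17 + 13/17)) = 1/((½)*416/(-361/17)) = 1/((½)*(-17/361)*416) = 1/(-3536/361) = -361/3536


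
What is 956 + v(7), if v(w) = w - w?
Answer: 956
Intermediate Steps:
v(w) = 0
956 + v(7) = 956 + 0 = 956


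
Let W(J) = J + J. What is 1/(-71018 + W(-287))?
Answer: -1/71592 ≈ -1.3968e-5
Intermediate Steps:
W(J) = 2*J
1/(-71018 + W(-287)) = 1/(-71018 + 2*(-287)) = 1/(-71018 - 574) = 1/(-71592) = -1/71592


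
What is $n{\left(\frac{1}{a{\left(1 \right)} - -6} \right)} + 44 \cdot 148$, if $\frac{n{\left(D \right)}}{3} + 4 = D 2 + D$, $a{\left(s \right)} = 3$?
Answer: $6501$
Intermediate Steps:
$n{\left(D \right)} = -12 + 9 D$ ($n{\left(D \right)} = -12 + 3 \left(D 2 + D\right) = -12 + 3 \left(2 D + D\right) = -12 + 3 \cdot 3 D = -12 + 9 D$)
$n{\left(\frac{1}{a{\left(1 \right)} - -6} \right)} + 44 \cdot 148 = \left(-12 + \frac{9}{3 - -6}\right) + 44 \cdot 148 = \left(-12 + \frac{9}{3 + 6}\right) + 6512 = \left(-12 + \frac{9}{9}\right) + 6512 = \left(-12 + 9 \cdot \frac{1}{9}\right) + 6512 = \left(-12 + 1\right) + 6512 = -11 + 6512 = 6501$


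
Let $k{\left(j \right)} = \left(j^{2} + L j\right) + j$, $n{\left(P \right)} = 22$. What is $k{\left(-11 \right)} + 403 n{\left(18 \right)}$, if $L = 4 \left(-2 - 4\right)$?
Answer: $9240$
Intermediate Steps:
$L = -24$ ($L = 4 \left(-6\right) = -24$)
$k{\left(j \right)} = j^{2} - 23 j$ ($k{\left(j \right)} = \left(j^{2} - 24 j\right) + j = j^{2} - 23 j$)
$k{\left(-11 \right)} + 403 n{\left(18 \right)} = - 11 \left(-23 - 11\right) + 403 \cdot 22 = \left(-11\right) \left(-34\right) + 8866 = 374 + 8866 = 9240$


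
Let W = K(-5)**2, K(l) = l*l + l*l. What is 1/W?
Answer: 1/2500 ≈ 0.00040000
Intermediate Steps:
K(l) = 2*l**2 (K(l) = l**2 + l**2 = 2*l**2)
W = 2500 (W = (2*(-5)**2)**2 = (2*25)**2 = 50**2 = 2500)
1/W = 1/2500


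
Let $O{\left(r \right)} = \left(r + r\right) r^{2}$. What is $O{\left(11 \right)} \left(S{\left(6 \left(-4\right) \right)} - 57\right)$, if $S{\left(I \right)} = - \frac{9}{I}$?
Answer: $- \frac{602943}{4} \approx -1.5074 \cdot 10^{5}$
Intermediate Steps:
$O{\left(r \right)} = 2 r^{3}$ ($O{\left(r \right)} = 2 r r^{2} = 2 r^{3}$)
$O{\left(11 \right)} \left(S{\left(6 \left(-4\right) \right)} - 57\right) = 2 \cdot 11^{3} \left(- \frac{9}{6 \left(-4\right)} - 57\right) = 2 \cdot 1331 \left(- \frac{9}{-24} - 57\right) = 2662 \left(\left(-9\right) \left(- \frac{1}{24}\right) - 57\right) = 2662 \left(\frac{3}{8} - 57\right) = 2662 \left(- \frac{453}{8}\right) = - \frac{602943}{4}$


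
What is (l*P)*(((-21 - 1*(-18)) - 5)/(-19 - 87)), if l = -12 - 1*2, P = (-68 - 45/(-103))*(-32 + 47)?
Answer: 5845560/5459 ≈ 1070.8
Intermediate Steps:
P = -104385/103 (P = (-68 - 45*(-1/103))*15 = (-68 + 45/103)*15 = -6959/103*15 = -104385/103 ≈ -1013.4)
l = -14 (l = -12 - 2 = -14)
(l*P)*(((-21 - 1*(-18)) - 5)/(-19 - 87)) = (-14*(-104385/103))*(((-21 - 1*(-18)) - 5)/(-19 - 87)) = 1461390*(((-21 + 18) - 5)/(-106))/103 = 1461390*((-3 - 5)*(-1/106))/103 = 1461390*(-8*(-1/106))/103 = (1461390/103)*(4/53) = 5845560/5459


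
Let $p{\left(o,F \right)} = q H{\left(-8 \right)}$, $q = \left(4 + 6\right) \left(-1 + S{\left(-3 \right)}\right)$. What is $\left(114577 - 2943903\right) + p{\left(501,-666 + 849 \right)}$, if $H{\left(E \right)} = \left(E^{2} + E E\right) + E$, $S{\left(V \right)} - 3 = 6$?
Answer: $-2819726$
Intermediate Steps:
$S{\left(V \right)} = 9$ ($S{\left(V \right)} = 3 + 6 = 9$)
$H{\left(E \right)} = E + 2 E^{2}$ ($H{\left(E \right)} = \left(E^{2} + E^{2}\right) + E = 2 E^{2} + E = E + 2 E^{2}$)
$q = 80$ ($q = \left(4 + 6\right) \left(-1 + 9\right) = 10 \cdot 8 = 80$)
$p{\left(o,F \right)} = 9600$ ($p{\left(o,F \right)} = 80 \left(- 8 \left(1 + 2 \left(-8\right)\right)\right) = 80 \left(- 8 \left(1 - 16\right)\right) = 80 \left(\left(-8\right) \left(-15\right)\right) = 80 \cdot 120 = 9600$)
$\left(114577 - 2943903\right) + p{\left(501,-666 + 849 \right)} = \left(114577 - 2943903\right) + 9600 = -2829326 + 9600 = -2819726$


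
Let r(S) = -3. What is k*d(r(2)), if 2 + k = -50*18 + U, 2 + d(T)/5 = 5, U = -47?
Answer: -14235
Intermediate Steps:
d(T) = 15 (d(T) = -10 + 5*5 = -10 + 25 = 15)
k = -949 (k = -2 + (-50*18 - 47) = -2 + (-900 - 47) = -2 - 947 = -949)
k*d(r(2)) = -949*15 = -14235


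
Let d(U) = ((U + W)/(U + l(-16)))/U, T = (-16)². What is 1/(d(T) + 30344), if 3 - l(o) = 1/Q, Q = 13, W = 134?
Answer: 143616/4357884749 ≈ 3.2955e-5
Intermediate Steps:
l(o) = 38/13 (l(o) = 3 - 1/13 = 38/13)
T = 256
d(U) = (134 + U)/(U*(38/13 + U)) (d(U) = ((U + 134)/(U + 38/13))/U = ((134 + U)/(38/13 + U))/U = (134 + U)/(U*(38/13 + U)))
1/(d(T) + 30344) = 1/(13*(134 + 256)/(256*(38 + 13*256)) + 30344) = 1/(13*(1/256)*390/(38 + 3328) + 30344) = 1/(13*(1/256)*390/3366 + 30344) = 1/(13*(1/256)*(1/3366)*390 + 30344) = 1/(845/143616 + 30344) = 1/(4357884749/143616) = 143616/4357884749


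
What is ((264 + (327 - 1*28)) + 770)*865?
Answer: 1153045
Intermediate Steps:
((264 + (327 - 1*28)) + 770)*865 = ((264 + (327 - 28)) + 770)*865 = ((264 + 299) + 770)*865 = (563 + 770)*865 = 1333*865 = 1153045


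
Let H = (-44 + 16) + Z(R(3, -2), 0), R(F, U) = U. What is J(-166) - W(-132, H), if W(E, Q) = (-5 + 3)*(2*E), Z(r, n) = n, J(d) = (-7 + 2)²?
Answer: -503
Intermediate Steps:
J(d) = 25 (J(d) = (-5)² = 25)
H = -28 (H = (-44 + 16) + 0 = -28 + 0 = -28)
W(E, Q) = -4*E
J(-166) - W(-132, H) = 25 - (-4)*(-132) = 25 - 1*528 = 25 - 528 = -503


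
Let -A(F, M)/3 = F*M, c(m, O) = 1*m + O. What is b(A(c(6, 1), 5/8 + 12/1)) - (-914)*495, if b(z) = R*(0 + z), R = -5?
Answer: 3630045/8 ≈ 4.5376e+5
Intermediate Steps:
c(m, O) = O + m (c(m, O) = m + O = O + m)
A(F, M) = -3*F*M
b(z) = -5*z (b(z) = -5*(0 + z) = -5*z)
b(A(c(6, 1), 5/8 + 12/1)) - (-914)*495 = -(-15)*(1 + 6)*(5/8 + 12/1) - (-914)*495 = -(-15)*7*(5*(⅛) + 12*1) - 1*(-452430) = -(-15)*7*(5/8 + 12) + 452430 = -(-15)*7*101/8 + 452430 = -5*(-2121/8) + 452430 = 10605/8 + 452430 = 3630045/8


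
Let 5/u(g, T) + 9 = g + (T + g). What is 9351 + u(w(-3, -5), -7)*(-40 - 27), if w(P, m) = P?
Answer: 206057/22 ≈ 9366.2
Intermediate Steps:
u(g, T) = 5/(-9 + T + 2*g) (u(g, T) = 5/(-9 + (g + (T + g))) = 5/(-9 + (T + 2*g)) = 5/(-9 + T + 2*g))
9351 + u(w(-3, -5), -7)*(-40 - 27) = 9351 + (5/(-9 - 7 + 2*(-3)))*(-40 - 27) = 9351 + (5/(-9 - 7 - 6))*(-67) = 9351 + (5/(-22))*(-67) = 9351 + (5*(-1/22))*(-67) = 9351 - 5/22*(-67) = 9351 + 335/22 = 206057/22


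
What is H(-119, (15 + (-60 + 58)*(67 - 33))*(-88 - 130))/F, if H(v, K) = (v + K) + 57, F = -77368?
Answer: -2873/19342 ≈ -0.14854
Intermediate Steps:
H(v, K) = 57 + K + v (H(v, K) = (K + v) + 57 = 57 + K + v)
H(-119, (15 + (-60 + 58)*(67 - 33))*(-88 - 130))/F = (57 + (15 + (-60 + 58)*(67 - 33))*(-88 - 130) - 119)/(-77368) = (57 + (15 - 2*34)*(-218) - 119)*(-1/77368) = (57 + (15 - 68)*(-218) - 119)*(-1/77368) = (57 - 53*(-218) - 119)*(-1/77368) = (57 + 11554 - 119)*(-1/77368) = 11492*(-1/77368) = -2873/19342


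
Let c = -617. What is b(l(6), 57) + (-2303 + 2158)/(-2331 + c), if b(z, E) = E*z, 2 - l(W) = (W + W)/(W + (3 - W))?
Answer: -335927/2948 ≈ -113.95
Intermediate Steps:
l(W) = 2 - 2*W/3 (l(W) = 2 - (W + W)/(W + (3 - W)) = 2 - 2*W/3)
b(l(6), 57) + (-2303 + 2158)/(-2331 + c) = 57*(2 - 2/3*6) + (-2303 + 2158)/(-2331 - 617) = 57*(2 - 4) - 145/(-2948) = 57*(-2) - 145*(-1/2948) = -114 + 145/2948 = -335927/2948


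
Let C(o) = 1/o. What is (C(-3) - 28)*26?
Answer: -2210/3 ≈ -736.67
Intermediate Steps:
(C(-3) - 28)*26 = (1/(-3) - 28)*26 = (-⅓ - 28)*26 = -85/3*26 = -2210/3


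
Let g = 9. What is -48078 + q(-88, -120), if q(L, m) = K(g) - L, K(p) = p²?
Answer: -47909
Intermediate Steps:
q(L, m) = 81 - L (q(L, m) = 9² - L = 81 - L)
-48078 + q(-88, -120) = -48078 + (81 - 1*(-88)) = -48078 + (81 + 88) = -48078 + 169 = -47909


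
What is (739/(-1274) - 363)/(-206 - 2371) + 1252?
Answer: 4110901897/3283098 ≈ 1252.1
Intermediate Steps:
(739/(-1274) - 363)/(-206 - 2371) + 1252 = (739*(-1/1274) - 363)/(-2577) + 1252 = (-739/1274 - 363)*(-1/2577) + 1252 = -463201/1274*(-1/2577) + 1252 = 463201/3283098 + 1252 = 4110901897/3283098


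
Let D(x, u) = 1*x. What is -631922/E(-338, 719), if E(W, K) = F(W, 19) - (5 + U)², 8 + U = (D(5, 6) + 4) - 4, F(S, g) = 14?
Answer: -315961/5 ≈ -63192.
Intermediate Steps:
D(x, u) = x
U = -3 (U = -8 + ((5 + 4) - 4) = -8 + (9 - 4) = -8 + 5 = -3)
E(W, K) = 10 (E(W, K) = 14 - (5 - 3)² = 14 - 1*2² = 14 - 1*4 = 14 - 4 = 10)
-631922/E(-338, 719) = -631922/10 = -631922*⅒ = -315961/5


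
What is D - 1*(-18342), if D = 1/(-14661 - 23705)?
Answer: 703709171/38366 ≈ 18342.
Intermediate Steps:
D = -1/38366 (D = 1/(-38366) = -1/38366 ≈ -2.6065e-5)
D - 1*(-18342) = -1/38366 - 1*(-18342) = -1/38366 + 18342 = 703709171/38366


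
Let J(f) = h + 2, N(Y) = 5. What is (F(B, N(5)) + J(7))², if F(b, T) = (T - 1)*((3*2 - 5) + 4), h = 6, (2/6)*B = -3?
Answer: 784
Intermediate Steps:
B = -9 (B = 3*(-3) = -9)
F(b, T) = -5 + 5*T (F(b, T) = (-1 + T)*((6 - 5) + 4) = (-1 + T)*(1 + 4) = (-1 + T)*5 = -5 + 5*T)
J(f) = 8 (J(f) = 6 + 2 = 8)
(F(B, N(5)) + J(7))² = ((-5 + 5*5) + 8)² = ((-5 + 25) + 8)² = (20 + 8)² = 28² = 784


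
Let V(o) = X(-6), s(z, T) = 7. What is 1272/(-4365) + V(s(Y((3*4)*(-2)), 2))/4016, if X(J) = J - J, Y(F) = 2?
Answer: -424/1455 ≈ -0.29141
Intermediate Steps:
X(J) = 0
V(o) = 0
1272/(-4365) + V(s(Y((3*4)*(-2)), 2))/4016 = 1272/(-4365) + 0/4016 = 1272*(-1/4365) + 0*(1/4016) = -424/1455 + 0 = -424/1455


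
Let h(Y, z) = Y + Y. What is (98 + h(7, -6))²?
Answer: 12544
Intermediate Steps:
h(Y, z) = 2*Y
(98 + h(7, -6))² = (98 + 2*7)² = (98 + 14)² = 112² = 12544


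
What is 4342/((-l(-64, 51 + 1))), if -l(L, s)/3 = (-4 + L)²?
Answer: 2171/6936 ≈ 0.31300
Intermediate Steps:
l(L, s) = -3*(-4 + L)²
4342/((-l(-64, 51 + 1))) = 4342/((-(-3)*(-4 - 64)²)) = 4342/((-(-3)*(-68)²)) = 4342/((-(-3)*4624)) = 4342/((-1*(-13872))) = 4342/13872 = 4342*(1/13872) = 2171/6936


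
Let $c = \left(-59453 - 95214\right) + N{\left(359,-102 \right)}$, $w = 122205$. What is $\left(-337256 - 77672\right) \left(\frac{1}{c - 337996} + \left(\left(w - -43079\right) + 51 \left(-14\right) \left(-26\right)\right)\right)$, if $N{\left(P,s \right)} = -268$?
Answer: $- \frac{37602592116853936}{492931} \approx -7.6284 \cdot 10^{10}$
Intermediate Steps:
$c = -154935$ ($c = \left(-59453 - 95214\right) - 268 = -154667 - 268 = -154935$)
$\left(-337256 - 77672\right) \left(\frac{1}{c - 337996} + \left(\left(w - -43079\right) + 51 \left(-14\right) \left(-26\right)\right)\right) = \left(-337256 - 77672\right) \left(\frac{1}{-154935 - 337996} + \left(\left(122205 - -43079\right) + 51 \left(-14\right) \left(-26\right)\right)\right) = - 414928 \left(\frac{1}{-492931} + \left(\left(122205 + 43079\right) - -18564\right)\right) = - 414928 \left(- \frac{1}{492931} + \left(165284 + 18564\right)\right) = - 414928 \left(- \frac{1}{492931} + 183848\right) = \left(-414928\right) \frac{90624378487}{492931} = - \frac{37602592116853936}{492931}$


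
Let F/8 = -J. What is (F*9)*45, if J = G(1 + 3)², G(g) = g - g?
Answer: 0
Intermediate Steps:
G(g) = 0
J = 0 (J = 0² = 0)
F = 0 (F = 8*(-1*0) = 8*0 = 0)
(F*9)*45 = (0*9)*45 = 0*45 = 0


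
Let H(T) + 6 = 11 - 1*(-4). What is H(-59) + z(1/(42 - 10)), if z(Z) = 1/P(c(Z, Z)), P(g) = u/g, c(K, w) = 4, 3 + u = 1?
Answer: 7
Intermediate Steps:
u = -2 (u = -3 + 1 = -2)
P(g) = -2/g
H(T) = 9 (H(T) = -6 + (11 - 1*(-4)) = -6 + (11 + 4) = -6 + 15 = 9)
z(Z) = -2 (z(Z) = 1/(-2/4) = 1/(-2*¼) = 1/(-½) = -2)
H(-59) + z(1/(42 - 10)) = 9 - 2 = 7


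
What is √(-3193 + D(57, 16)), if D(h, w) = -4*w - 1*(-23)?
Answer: 7*I*√66 ≈ 56.868*I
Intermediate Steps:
D(h, w) = 23 - 4*w (D(h, w) = -4*w + 23 = 23 - 4*w)
√(-3193 + D(57, 16)) = √(-3193 + (23 - 4*16)) = √(-3193 + (23 - 64)) = √(-3193 - 41) = √(-3234) = 7*I*√66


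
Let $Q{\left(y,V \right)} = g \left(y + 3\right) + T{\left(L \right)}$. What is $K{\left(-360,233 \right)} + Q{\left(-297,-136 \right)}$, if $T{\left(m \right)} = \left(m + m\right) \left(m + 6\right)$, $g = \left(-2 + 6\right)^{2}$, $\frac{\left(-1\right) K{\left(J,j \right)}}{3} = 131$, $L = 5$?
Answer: $-4987$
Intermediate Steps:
$K{\left(J,j \right)} = -393$ ($K{\left(J,j \right)} = \left(-3\right) 131 = -393$)
$g = 16$ ($g = 4^{2} = 16$)
$T{\left(m \right)} = 2 m \left(6 + m\right)$
$Q{\left(y,V \right)} = 158 + 16 y$ ($Q{\left(y,V \right)} = 16 \left(y + 3\right) + 2 \cdot 5 \left(6 + 5\right) = 16 \left(3 + y\right) + 2 \cdot 5 \cdot 11 = \left(48 + 16 y\right) + 110 = 158 + 16 y$)
$K{\left(-360,233 \right)} + Q{\left(-297,-136 \right)} = -393 + \left(158 + 16 \left(-297\right)\right) = -393 + \left(158 - 4752\right) = -393 - 4594 = -4987$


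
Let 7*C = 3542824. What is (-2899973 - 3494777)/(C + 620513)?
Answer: -8952650/1577283 ≈ -5.6760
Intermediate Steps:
C = 3542824/7 (C = (1/7)*3542824 = 3542824/7 ≈ 5.0612e+5)
(-2899973 - 3494777)/(C + 620513) = (-2899973 - 3494777)/(3542824/7 + 620513) = -6394750/7886415/7 = -6394750*7/7886415 = -8952650/1577283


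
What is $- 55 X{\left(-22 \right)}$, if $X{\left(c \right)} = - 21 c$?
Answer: $-25410$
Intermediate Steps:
$- 55 X{\left(-22 \right)} = - 55 \left(\left(-21\right) \left(-22\right)\right) = \left(-55\right) 462 = -25410$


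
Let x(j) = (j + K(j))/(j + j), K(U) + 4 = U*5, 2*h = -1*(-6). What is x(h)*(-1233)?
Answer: -2877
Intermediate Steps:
h = 3 (h = (-1*(-6))/2 = (½)*6 = 3)
K(U) = -4 + 5*U (K(U) = -4 + U*5 = -4 + 5*U)
x(j) = (-4 + 6*j)/(2*j) (x(j) = (j + (-4 + 5*j))/(j + j) = (-4 + 6*j)/((2*j)) = (-4 + 6*j)*(1/(2*j)) = (-4 + 6*j)/(2*j))
x(h)*(-1233) = (3 - 2/3)*(-1233) = (3 - 2*⅓)*(-1233) = (3 - ⅔)*(-1233) = (7/3)*(-1233) = -2877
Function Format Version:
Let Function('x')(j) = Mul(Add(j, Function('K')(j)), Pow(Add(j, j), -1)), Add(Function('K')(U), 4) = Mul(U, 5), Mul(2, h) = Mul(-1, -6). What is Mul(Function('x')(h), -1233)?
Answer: -2877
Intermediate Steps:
h = 3 (h = Mul(Rational(1, 2), Mul(-1, -6)) = Mul(Rational(1, 2), 6) = 3)
Function('K')(U) = Add(-4, Mul(5, U)) (Function('K')(U) = Add(-4, Mul(U, 5)) = Add(-4, Mul(5, U)))
Function('x')(j) = Mul(Rational(1, 2), Pow(j, -1), Add(-4, Mul(6, j))) (Function('x')(j) = Mul(Add(j, Add(-4, Mul(5, j))), Pow(Add(j, j), -1)) = Mul(Add(-4, Mul(6, j)), Pow(Mul(2, j), -1)) = Mul(Add(-4, Mul(6, j)), Mul(Rational(1, 2), Pow(j, -1))) = Mul(Rational(1, 2), Pow(j, -1), Add(-4, Mul(6, j))))
Mul(Function('x')(h), -1233) = Mul(Add(3, Mul(-2, Pow(3, -1))), -1233) = Mul(Add(3, Mul(-2, Rational(1, 3))), -1233) = Mul(Add(3, Rational(-2, 3)), -1233) = Mul(Rational(7, 3), -1233) = -2877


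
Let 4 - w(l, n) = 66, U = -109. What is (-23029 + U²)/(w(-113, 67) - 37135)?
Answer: 3716/12399 ≈ 0.29970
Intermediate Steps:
w(l, n) = -62 (w(l, n) = 4 - 1*66 = 4 - 66 = -62)
(-23029 + U²)/(w(-113, 67) - 37135) = (-23029 + (-109)²)/(-62 - 37135) = (-23029 + 11881)/(-37197) = -11148*(-1/37197) = 3716/12399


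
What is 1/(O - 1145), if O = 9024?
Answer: 1/7879 ≈ 0.00012692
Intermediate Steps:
1/(O - 1145) = 1/(9024 - 1145) = 1/7879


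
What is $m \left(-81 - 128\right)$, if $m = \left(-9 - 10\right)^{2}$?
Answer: $-75449$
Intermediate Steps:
$m = 361$ ($m = \left(-19\right)^{2} = 361$)
$m \left(-81 - 128\right) = 361 \left(-81 - 128\right) = 361 \left(-209\right) = -75449$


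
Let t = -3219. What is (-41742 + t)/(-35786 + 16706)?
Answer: 14987/6360 ≈ 2.3564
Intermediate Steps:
(-41742 + t)/(-35786 + 16706) = (-41742 - 3219)/(-35786 + 16706) = -44961/(-19080) = -44961*(-1/19080) = 14987/6360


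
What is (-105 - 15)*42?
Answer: -5040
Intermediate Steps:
(-105 - 15)*42 = -120*42 = -5040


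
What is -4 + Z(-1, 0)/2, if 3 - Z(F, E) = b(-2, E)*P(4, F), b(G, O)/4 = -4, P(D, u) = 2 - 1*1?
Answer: 11/2 ≈ 5.5000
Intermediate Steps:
P(D, u) = 1 (P(D, u) = 2 - 1 = 1)
b(G, O) = -16 (b(G, O) = 4*(-4) = -16)
Z(F, E) = 19 (Z(F, E) = 3 - (-16) = 3 - 1*(-16) = 3 + 16 = 19)
-4 + Z(-1, 0)/2 = -4 + 19/2 = 11/2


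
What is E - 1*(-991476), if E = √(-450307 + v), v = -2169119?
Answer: 991476 + I*√2619426 ≈ 9.9148e+5 + 1618.5*I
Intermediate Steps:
E = I*√2619426 (E = √(-450307 - 2169119) = √(-2619426) = I*√2619426 ≈ 1618.5*I)
E - 1*(-991476) = I*√2619426 - 1*(-991476) = I*√2619426 + 991476 = 991476 + I*√2619426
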